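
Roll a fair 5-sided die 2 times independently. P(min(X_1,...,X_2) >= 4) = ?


P(min >= 4) = P(all X_i >= 4) = (P(X_1 >= 4))^2
= (2/5)^2 = 4/25

4/25


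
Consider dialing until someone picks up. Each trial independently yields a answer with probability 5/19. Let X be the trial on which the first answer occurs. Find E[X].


For geometric (trials until first success), E[X] = 1/p = 1/(5/19) = 19/5

19/5


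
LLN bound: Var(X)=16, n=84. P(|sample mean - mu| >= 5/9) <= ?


Var(Xbar) = Var(X)/n = 16/84
Chebyshev: P(|Xbar-mu| >= 5/9) <= Var(Xbar)/(5/9)^2 = (4/21)/(25/81) = 108/175

108/175


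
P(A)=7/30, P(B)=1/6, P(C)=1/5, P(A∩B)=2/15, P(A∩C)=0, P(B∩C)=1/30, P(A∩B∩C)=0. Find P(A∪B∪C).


P(A∪B∪C) = P(A)+P(B)+P(C) - P(AB)-P(AC)-P(BC) + P(ABC)
= 7/30+1/6+1/5 - 2/15-0-1/30 + 0
= 13/30

13/30


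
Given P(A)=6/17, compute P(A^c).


P(A') = 1 - P(A) = 1 - 6/17 = 11/17

11/17


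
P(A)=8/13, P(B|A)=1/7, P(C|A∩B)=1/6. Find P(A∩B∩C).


P(A∩B∩C) = P(A) * P(B|A) * P(C|A∩B)
= 8/13 * 1/7 * 1/6
= 8/91 * 1/6 = 4/273

4/273


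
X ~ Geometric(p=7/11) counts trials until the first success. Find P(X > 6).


P(X > 6) = P(first 6 trials all fail) = (1-p)^6 = (4/11)^6 = 4096/1771561

4096/1771561


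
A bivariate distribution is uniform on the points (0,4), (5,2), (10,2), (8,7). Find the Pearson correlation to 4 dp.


Cov(X,Y) = -0.0625, Var(X) = 14.1875, Var(Y) = 4.1875
rho = Cov/(sqrt(VarX)*sqrt(VarY)) = -0.0081

-0.0081


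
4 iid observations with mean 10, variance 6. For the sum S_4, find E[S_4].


E[S_n] = n*E[X_1] = 4*10 = 40

40


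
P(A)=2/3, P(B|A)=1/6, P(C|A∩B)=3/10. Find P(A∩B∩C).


P(A∩B∩C) = P(A) * P(B|A) * P(C|A∩B)
= 2/3 * 1/6 * 3/10
= 1/9 * 3/10 = 1/30

1/30


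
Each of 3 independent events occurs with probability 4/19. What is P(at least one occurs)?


P(at least one) = 1 - P(none)
P(none) = (1 - 4/19)^3 = (15/19)^3 = 3375/6859
P(at least one) = 1 - 3375/6859 = 3484/6859

3484/6859


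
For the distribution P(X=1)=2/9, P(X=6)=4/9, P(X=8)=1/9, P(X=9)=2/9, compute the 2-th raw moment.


E[X^2] = sum(x^2 * P(x))
= 1*2/9 + 36*4/9 + 64*1/9 + 81*2/9
= 124/3

124/3


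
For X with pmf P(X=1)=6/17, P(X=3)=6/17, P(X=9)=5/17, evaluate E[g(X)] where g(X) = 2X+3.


E[2X+3] = sum(g(x)*P(x))
= 5*6/17 + 9*6/17 + 21*5/17
= 189/17

189/17


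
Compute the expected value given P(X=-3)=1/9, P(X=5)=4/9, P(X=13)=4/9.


E[X] = sum(x * P(x))
= -3*1/9 + 5*4/9 + 13*4/9
= 23/3

23/3


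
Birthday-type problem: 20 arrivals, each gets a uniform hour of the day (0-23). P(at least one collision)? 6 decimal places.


P(all different) = prod((24-i)/24 for i=0..19) = 0.000006
P(at least one match) = 1 - 0.000006 = 0.999994

0.999994


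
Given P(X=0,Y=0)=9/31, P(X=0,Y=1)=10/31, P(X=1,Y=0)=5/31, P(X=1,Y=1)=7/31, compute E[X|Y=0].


P(Y=0) = 14/31
E[X|Y=0] = (0*9 + 1*5)/14 = 5/14

5/14


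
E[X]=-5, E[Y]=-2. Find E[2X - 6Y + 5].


E[2X - 6Y + 5] = 2*E[X] - 6*E[Y] + 5
= (2)*(-5) + (-6)*(-2) + (5)
= -10 + 12 + 5 = 7

7


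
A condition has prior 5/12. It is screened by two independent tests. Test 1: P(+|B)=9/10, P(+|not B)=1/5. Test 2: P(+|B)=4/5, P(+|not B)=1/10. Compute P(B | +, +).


After test 1: P(+) = 9/10*5/12 + 1/5*7/12 = 59/120
P(B|+) = (3/8)/(59/120) = 45/59
After test 2 (use post1 as new prior): P(+) = 4/5*45/59 + 1/10*14/59 = 187/295
P(B|+,+) = (36/59)/(187/295) = 180/187

180/187


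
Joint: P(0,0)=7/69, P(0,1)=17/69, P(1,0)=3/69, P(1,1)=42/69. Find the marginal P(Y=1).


P(Y=1) = P(0,1)+P(1,1) = 17/69 + 42/69 = 59/69

59/69


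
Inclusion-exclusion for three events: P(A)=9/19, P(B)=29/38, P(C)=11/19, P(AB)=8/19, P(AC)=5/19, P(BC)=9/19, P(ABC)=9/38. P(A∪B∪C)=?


P(A∪B∪C) = P(A)+P(B)+P(C) - P(AB)-P(AC)-P(BC) + P(ABC)
= 9/19+29/38+11/19 - 8/19-5/19-9/19 + 9/38
= 17/19

17/19


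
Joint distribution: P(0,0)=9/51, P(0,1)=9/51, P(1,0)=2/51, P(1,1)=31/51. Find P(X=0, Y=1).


Read from table: P(X=0, Y=1) = 9/51 = 3/17

3/17


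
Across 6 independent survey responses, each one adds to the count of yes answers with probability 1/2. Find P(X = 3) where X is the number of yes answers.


P(X=3) = C(6,3) * p^3 * (1-p)^3
= 20 * 1/8 * 1/8
= 5/16

5/16


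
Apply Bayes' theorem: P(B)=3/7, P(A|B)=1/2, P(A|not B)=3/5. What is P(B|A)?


P(A) = P(A|B)P(B) + P(A|B')P(B') = 1/2*3/7 + 3/5*4/7 = 39/70
P(B|A) = P(A|B)P(B)/P(A) = (3/14)/(39/70) = 5/13

5/13


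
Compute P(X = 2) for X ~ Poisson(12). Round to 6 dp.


P(X=2) = e^(-12) * 12^2 / 2!
≈ 0.000006144212353 * 144 / 2
≈ 0.000442

0.000442


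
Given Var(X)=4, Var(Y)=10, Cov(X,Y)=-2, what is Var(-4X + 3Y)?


Var(-4X + 3Y) = (-4)^2*Var(X) + 3^2*Var(Y) + 2*(-4)*3*Cov(X,Y)
= 16*4 + 9*10 - 24*(-2)
= 64 + 90 + 48 = 202

202


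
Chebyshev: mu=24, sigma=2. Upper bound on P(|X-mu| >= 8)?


k = 8/2 = 4
Chebyshev: P(|X-mu| >= k*sigma) <= 1/k^2 = 1/4^2 = 1/16

1/16


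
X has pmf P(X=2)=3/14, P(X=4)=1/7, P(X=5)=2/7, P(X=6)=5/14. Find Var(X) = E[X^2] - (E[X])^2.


E[X] = 32/7, E[X^2] = 162/7
Var(X) = E[X^2] - (E[X])^2 = 162/7 - (32/7)^2 = 110/49

110/49


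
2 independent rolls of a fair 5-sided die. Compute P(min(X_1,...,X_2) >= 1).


P(min >= 1) = P(all X_i >= 1) = (P(X_1 >= 1))^2
= (5/5)^2 = 1^2 = 1

1


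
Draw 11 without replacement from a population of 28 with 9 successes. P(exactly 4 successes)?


P(X=4) = C(9,4)*C(19,7) / C(28,11)
= 126*50388 / 21474180
= 6348888/21474180 = 34/115

34/115


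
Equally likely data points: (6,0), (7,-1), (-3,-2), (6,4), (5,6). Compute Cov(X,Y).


E[X]=21/5, E[Y]=7/5, E[XY]=53/5
Cov(X,Y) = E[XY] - E[X]E[Y] = 53/5 - 21/5*7/5 = 118/25

118/25


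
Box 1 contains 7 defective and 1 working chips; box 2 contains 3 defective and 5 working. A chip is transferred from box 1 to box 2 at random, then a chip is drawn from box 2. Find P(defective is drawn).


P(transfer defective) = 7/8; P(transfer working) = 1/8
If defective transferred: Urn II has 4 defective of 9, so P(defective|defective moved) = 4/9
If working transferred: Urn II has 3 defective of 9, so P(defective|working moved) = 1/3
By total probability: P(defective) = 7/8*4/9 + 1/8*1/3 = 31/72

31/72


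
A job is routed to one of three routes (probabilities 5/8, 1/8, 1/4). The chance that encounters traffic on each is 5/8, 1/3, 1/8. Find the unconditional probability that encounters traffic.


P(A) = P(A|B1)P(B1) + P(A|B2)P(B2) + P(A|B3)P(B3)
= 5/8*5/8 + 1/3*1/8 + 1/8*1/4
= 25/64 + 1/24 + 1/32 = 89/192

89/192


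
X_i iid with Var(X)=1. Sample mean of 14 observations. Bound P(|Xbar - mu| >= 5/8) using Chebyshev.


Var(Xbar) = Var(X)/n = 1/14
Chebyshev: P(|Xbar-mu| >= 5/8) <= Var(Xbar)/(5/8)^2 = (1/14)/(25/64) = 32/175

32/175


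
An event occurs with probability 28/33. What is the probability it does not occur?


P(A') = 1 - P(A) = 1 - 28/33 = 5/33

5/33


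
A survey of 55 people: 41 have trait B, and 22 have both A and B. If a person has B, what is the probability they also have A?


P(A|B) = P(A∩B)/P(B) = (22/55)/(41/55) = 22/41

22/41


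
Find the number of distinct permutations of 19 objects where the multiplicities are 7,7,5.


19! = 121645100408832000
Denominator: 7!=5040 * 7!=5040 * 5!=120
Coefficient = 121645100408832000 / 3048192000 = 39907296

39907296


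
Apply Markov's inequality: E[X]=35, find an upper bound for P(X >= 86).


Markov: P(X >= a) <= E[X]/a
P(X >= 86) <= 35/86

35/86


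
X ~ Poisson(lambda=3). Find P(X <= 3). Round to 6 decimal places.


P(X<=3) = e^(-3)*3^0/0! + e^(-3)*3^1/1! + e^(-3)*3^2/2! + e^(-3)*3^3/3!
≈ 0.0497870684 + 0.1493612051 + 0.2240418077 + 0.2240418077
= 0.6472318889
≈ 0.647232

0.647232


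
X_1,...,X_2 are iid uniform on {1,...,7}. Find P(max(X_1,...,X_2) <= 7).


P(max <= 7) = P(all X_i <= 7) = (P(X_1 <= 7))^2
= (7/7)^2 = 1^2 = 1

1


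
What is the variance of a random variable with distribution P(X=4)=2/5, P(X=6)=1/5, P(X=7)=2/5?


E[X] = 28/5, E[X^2] = 166/5
Var(X) = E[X^2] - (E[X])^2 = 166/5 - (28/5)^2 = 46/25

46/25


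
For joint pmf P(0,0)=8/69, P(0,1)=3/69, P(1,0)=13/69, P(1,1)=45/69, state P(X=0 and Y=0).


Read from table: P(X=0, Y=0) = 8/69

8/69


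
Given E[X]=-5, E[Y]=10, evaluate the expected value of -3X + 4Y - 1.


E[-3X + 4Y - 1] = -3*E[X] + 4*E[Y] - 1
= (-3)*(-5) + (4)*(10) + (-1)
= 15 + 40 - 1 = 54

54


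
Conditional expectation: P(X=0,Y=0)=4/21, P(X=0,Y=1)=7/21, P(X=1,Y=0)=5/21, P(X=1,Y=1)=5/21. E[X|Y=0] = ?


P(Y=0) = 9/21
E[X|Y=0] = (0*4 + 1*5)/9 = 5/9

5/9


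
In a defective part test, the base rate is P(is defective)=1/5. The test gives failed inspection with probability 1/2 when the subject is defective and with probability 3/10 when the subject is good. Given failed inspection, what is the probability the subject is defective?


P(A) = P(A|B)P(B) + P(A|B')P(B') = 1/2*1/5 + 3/10*4/5 = 17/50
P(B|A) = P(A|B)P(B)/P(A) = (1/10)/(17/50) = 5/17

5/17


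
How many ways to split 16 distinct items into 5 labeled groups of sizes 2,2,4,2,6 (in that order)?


16! = 20922789888000
Denominator: 2!=2 * 2!=2 * 4!=24 * 2!=2 * 6!=720
Coefficient = 20922789888000 / 138240 = 151351200

151351200


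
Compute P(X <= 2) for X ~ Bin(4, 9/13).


P(X<=2) = P(X=0) + P(X=1) + P(X=2)
= 256/28561 + 2304/28561 + 7776/28561
= 10336/28561

10336/28561


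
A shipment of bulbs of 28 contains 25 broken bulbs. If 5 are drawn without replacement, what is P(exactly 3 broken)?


P(X=3) = C(25,3)*C(3,2) / C(28,5)
= 2300*3 / 98280
= 6900/98280 = 115/1638

115/1638


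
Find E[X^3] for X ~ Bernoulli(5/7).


For Bernoulli: X in {0,1}
E[X^3] = 0^3*(1-5/7) + 1^3*5/7 = 5/7

5/7


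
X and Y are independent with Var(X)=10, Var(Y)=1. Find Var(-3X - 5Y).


Independence => Cov(X,Y)=0
Var(-3X - 5Y) = (-3)^2*Var(X) + (-5)^2*Var(Y)
= 9*10 + 25*1 = 115

115


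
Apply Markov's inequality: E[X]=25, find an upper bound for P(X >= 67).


Markov: P(X >= a) <= E[X]/a
P(X >= 67) <= 25/67

25/67


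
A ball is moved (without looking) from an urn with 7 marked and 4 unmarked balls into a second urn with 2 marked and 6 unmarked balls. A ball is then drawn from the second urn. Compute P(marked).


P(transfer marked) = 7/11; P(transfer unmarked) = 4/11
If marked transferred: Urn II has 3 marked of 9, so P(marked|marked moved) = 1/3
If unmarked transferred: Urn II has 2 marked of 9, so P(marked|unmarked moved) = 2/9
By total probability: P(marked) = 7/11*1/3 + 4/11*2/9 = 29/99

29/99


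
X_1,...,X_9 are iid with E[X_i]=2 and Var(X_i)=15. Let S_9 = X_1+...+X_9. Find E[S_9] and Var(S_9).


E[S_n] = n*mu = 9*2 = 18
Var(S_n) = n*sigma^2 = 9*15 = 135

E[S_9]=18, Var(S_9)=135


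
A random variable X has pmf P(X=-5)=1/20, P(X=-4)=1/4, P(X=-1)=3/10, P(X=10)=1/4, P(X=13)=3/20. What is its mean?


E[X] = sum(x * P(x))
= -5*1/20 - 4*1/4 - 1*3/10 + 10*1/4 + 13*3/20
= 29/10

29/10


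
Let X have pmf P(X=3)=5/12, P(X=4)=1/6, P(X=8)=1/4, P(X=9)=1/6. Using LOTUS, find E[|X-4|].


E[|X-4|] = sum(g(x)*P(x))
= 1*5/12 + 0*1/6 + 4*1/4 + 5*1/6
= 9/4

9/4


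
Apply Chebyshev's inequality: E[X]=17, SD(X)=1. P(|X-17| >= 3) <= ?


k = 3/1 = 3
Chebyshev: P(|X-mu| >= k*sigma) <= 1/k^2 = 1/3^2 = 1/9

1/9


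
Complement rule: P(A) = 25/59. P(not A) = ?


P(A') = 1 - P(A) = 1 - 25/59 = 34/59

34/59


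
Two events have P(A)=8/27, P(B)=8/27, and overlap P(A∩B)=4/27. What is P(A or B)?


P(A∪B) = P(A) + P(B) - P(A∩B)
= 8/27 + 8/27 - 4/27 = 4/9

4/9


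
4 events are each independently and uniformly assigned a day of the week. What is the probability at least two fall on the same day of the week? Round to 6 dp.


P(all different) = prod((7-i)/7 for i=0..3) = 0.349854
P(at least one match) = 1 - 0.349854 = 0.650146

0.650146


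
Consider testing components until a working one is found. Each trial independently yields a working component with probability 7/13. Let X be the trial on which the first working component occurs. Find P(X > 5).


P(X > 5) = P(first 5 trials all fail) = (1-p)^5 = (6/13)^5 = 7776/371293

7776/371293


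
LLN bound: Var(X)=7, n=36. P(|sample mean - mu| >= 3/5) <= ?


Var(Xbar) = Var(X)/n = 7/36
Chebyshev: P(|Xbar-mu| >= 3/5) <= Var(Xbar)/(3/5)^2 = (7/36)/(9/25) = 175/324

175/324


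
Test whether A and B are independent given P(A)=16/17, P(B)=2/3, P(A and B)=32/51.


P(A)*P(B) = 16/17*2/3 = 32/51
P(A∩B) = 32/51, which equals P(A)P(B), so independent

Yes, A and B are independent


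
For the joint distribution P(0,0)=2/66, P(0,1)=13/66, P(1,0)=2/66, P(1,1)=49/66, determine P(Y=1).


P(Y=1) = P(0,1)+P(1,1) = 13/66 + 49/66 = 62/66 = 31/33

31/33


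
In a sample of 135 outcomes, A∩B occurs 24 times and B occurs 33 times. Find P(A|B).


P(A|B) = P(A∩B)/P(B) = (24/135)/(33/135) = 24/33 = 8/11

8/11


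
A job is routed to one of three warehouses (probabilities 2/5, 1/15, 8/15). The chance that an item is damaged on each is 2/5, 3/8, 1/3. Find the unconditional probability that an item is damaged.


P(A) = P(A|B1)P(B1) + P(A|B2)P(B2) + P(A|B3)P(B3)
= 2/5*2/5 + 3/8*1/15 + 1/3*8/15
= 4/25 + 1/40 + 8/45 = 653/1800

653/1800


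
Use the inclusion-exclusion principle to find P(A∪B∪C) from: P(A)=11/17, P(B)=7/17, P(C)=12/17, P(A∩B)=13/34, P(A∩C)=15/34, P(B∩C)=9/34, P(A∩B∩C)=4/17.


P(A∪B∪C) = P(A)+P(B)+P(C) - P(AB)-P(AC)-P(BC) + P(ABC)
= 11/17+7/17+12/17 - 13/34-15/34-9/34 + 4/17
= 31/34

31/34


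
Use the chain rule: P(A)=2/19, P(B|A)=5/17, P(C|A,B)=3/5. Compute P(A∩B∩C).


P(A∩B∩C) = P(A) * P(B|A) * P(C|A∩B)
= 2/19 * 5/17 * 3/5
= 10/323 * 3/5 = 6/323

6/323


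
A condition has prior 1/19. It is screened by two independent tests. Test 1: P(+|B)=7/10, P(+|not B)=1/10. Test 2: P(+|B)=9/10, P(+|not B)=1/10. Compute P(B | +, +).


After test 1: P(+) = 7/10*1/19 + 1/10*18/19 = 5/38
P(B|+) = (7/190)/(5/38) = 7/25
After test 2 (use post1 as new prior): P(+) = 9/10*7/25 + 1/10*18/25 = 81/250
P(B|+,+) = (63/250)/(81/250) = 7/9

7/9


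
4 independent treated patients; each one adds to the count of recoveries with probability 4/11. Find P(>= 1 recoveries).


P(at least one) = 1 - P(none)
P(none) = (1 - 4/11)^4 = (7/11)^4 = 2401/14641
P(at least one) = 1 - 2401/14641 = 12240/14641

12240/14641


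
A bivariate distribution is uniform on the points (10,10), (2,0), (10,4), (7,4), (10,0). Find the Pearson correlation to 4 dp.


Cov(X,Y) = 5.5200, Var(X) = 9.7600, Var(Y) = 13.4400
rho = Cov/(sqrt(VarX)*sqrt(VarY)) = 0.4820

0.4820


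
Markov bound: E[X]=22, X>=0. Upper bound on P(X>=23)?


Markov: P(X >= a) <= E[X]/a
P(X >= 23) <= 22/23

22/23


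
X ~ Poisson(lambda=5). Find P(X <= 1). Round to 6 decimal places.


P(X<=1) = e^(-5)*5^0/0! + e^(-5)*5^1/1!
≈ 0.0067379470 + 0.0336897350
= 0.0404276820
≈ 0.040428

0.040428


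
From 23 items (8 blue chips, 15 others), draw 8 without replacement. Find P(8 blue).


P(X=8) = C(8,8)*C(15,0) / C(23,8)
= 1*1 / 490314
= 1/490314

1/490314


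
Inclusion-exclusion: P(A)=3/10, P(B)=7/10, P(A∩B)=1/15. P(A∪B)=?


P(A∪B) = P(A) + P(B) - P(A∩B)
= 3/10 + 7/10 - 1/15 = 14/15

14/15


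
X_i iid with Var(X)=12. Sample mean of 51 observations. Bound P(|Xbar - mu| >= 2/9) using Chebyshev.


Var(Xbar) = Var(X)/n = 12/51
Chebyshev: P(|Xbar-mu| >= 2/9) <= Var(Xbar)/(2/9)^2 = (4/17)/(4/81) = 81/17
Bound exceeds 1, so trivial bound: 1

1


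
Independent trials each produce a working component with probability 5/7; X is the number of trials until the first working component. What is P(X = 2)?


P(X=2) = (1-p)^1 * p = (2/7)^1 * 5/7
= 2/7 * 5/7 = 10/49

10/49


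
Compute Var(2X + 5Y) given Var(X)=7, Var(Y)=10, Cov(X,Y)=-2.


Var(2X + 5Y) = 2^2*Var(X) + 5^2*Var(Y) + 2*2*5*Cov(X,Y)
= 4*7 + 25*10 + 20*(-2)
= 28 + 250 - 40 = 238

238


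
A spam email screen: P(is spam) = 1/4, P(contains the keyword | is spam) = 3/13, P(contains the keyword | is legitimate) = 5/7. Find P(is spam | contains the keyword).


P(A) = P(A|B)P(B) + P(A|B')P(B') = 3/13*1/4 + 5/7*3/4 = 54/91
P(B|A) = P(A|B)P(B)/P(A) = (3/52)/(54/91) = 7/72

7/72


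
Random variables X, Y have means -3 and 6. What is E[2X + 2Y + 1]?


E[2X + 2Y + 1] = 2*E[X] + 2*E[Y] + 1
= (2)*(-3) + (2)*(6) + (1)
= -6 + 12 + 1 = 7

7


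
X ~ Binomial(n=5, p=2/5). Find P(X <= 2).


P(X<=2) = P(X=0) + P(X=1) + P(X=2)
= 243/3125 + 162/625 + 216/625
= 2133/3125

2133/3125


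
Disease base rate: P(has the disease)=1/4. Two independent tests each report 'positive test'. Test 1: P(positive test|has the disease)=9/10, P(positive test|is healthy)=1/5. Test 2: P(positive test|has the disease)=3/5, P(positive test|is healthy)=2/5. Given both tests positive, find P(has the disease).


After test 1: P(+) = 9/10*1/4 + 1/5*3/4 = 3/8
P(B|+) = (9/40)/(3/8) = 3/5
After test 2 (use post1 as new prior): P(+) = 3/5*3/5 + 2/5*2/5 = 13/25
P(B|+,+) = (9/25)/(13/25) = 9/13

9/13


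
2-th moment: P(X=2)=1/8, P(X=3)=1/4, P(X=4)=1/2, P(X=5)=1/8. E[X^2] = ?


E[X^2] = sum(x^2 * P(x))
= 4*1/8 + 9*1/4 + 16*1/2 + 25*1/8
= 111/8

111/8


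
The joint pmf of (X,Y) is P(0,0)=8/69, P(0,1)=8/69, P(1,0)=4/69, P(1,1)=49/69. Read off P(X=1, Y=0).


Read from table: P(X=1, Y=0) = 4/69

4/69


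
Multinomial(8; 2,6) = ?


8! = 40320
Denominator: 2!=2 * 6!=720
Coefficient = 40320 / 1440 = 28

28


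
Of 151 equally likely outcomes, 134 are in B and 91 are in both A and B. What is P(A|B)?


P(A|B) = P(A∩B)/P(B) = (91/151)/(134/151) = 91/134

91/134


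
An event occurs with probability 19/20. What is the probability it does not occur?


P(A') = 1 - P(A) = 1 - 19/20 = 1/20

1/20


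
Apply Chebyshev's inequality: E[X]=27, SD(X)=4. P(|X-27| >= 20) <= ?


k = 20/4 = 5
Chebyshev: P(|X-mu| >= k*sigma) <= 1/k^2 = 1/5^2 = 1/25

1/25


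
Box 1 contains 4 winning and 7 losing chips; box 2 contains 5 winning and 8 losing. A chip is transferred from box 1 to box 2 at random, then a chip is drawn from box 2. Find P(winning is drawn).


P(transfer winning) = 4/11; P(transfer losing) = 7/11
If winning transferred: Urn II has 6 winning of 14, so P(winning|winning moved) = 3/7
If losing transferred: Urn II has 5 winning of 14, so P(winning|losing moved) = 5/14
By total probability: P(winning) = 4/11*3/7 + 7/11*5/14 = 59/154

59/154


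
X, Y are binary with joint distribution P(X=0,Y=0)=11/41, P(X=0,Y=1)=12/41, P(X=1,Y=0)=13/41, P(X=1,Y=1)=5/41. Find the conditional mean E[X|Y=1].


P(Y=1) = 17/41
E[X|Y=1] = (0*12 + 1*5)/17 = 5/17

5/17


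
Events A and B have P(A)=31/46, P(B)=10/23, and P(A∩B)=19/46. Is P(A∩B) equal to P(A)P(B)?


P(A)*P(B) = 31/46*10/23 = 155/529
P(A∩B) = 19/46 != 155/529, so not independent

No, A and B are not independent


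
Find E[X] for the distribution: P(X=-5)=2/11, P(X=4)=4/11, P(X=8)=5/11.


E[X] = sum(x * P(x))
= -5*2/11 + 4*4/11 + 8*5/11
= 46/11

46/11


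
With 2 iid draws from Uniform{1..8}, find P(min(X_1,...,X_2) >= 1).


P(min >= 1) = P(all X_i >= 1) = (P(X_1 >= 1))^2
= (8/8)^2 = 1^2 = 1

1


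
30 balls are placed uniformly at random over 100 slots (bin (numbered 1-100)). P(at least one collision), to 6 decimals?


P(all different) = prod((100-i)/100 for i=0..29) = 0.007791
P(at least one match) = 1 - 0.007791 = 0.992209

0.992209


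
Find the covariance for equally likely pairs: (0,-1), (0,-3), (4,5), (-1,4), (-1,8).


E[X]=2/5, E[Y]=13/5, E[XY]=8/5
Cov(X,Y) = E[XY] - E[X]E[Y] = 8/5 - 2/5*13/5 = 14/25

14/25


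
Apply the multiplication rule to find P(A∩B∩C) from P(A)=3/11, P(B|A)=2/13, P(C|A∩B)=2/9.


P(A∩B∩C) = P(A) * P(B|A) * P(C|A∩B)
= 3/11 * 2/13 * 2/9
= 6/143 * 2/9 = 4/429

4/429


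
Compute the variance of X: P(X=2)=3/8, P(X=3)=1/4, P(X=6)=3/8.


E[X] = 15/4, E[X^2] = 69/4
Var(X) = E[X^2] - (E[X])^2 = 69/4 - (15/4)^2 = 51/16

51/16


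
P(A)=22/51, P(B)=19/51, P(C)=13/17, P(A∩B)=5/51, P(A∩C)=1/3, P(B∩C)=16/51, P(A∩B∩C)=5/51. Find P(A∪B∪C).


P(A∪B∪C) = P(A)+P(B)+P(C) - P(AB)-P(AC)-P(BC) + P(ABC)
= 22/51+19/51+13/17 - 5/51-1/3-16/51 + 5/51
= 47/51

47/51


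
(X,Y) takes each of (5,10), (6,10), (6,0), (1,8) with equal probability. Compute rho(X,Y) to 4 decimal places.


Cov(X,Y) = -2.0000, Var(X) = 4.2500, Var(Y) = 17.0000
rho = Cov/(sqrt(VarX)*sqrt(VarY)) = -0.2353

-0.2353


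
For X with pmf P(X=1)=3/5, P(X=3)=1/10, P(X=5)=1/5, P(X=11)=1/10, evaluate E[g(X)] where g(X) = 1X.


E[1X] = sum(g(x)*P(x))
= 1*3/5 + 3*1/10 + 5*1/5 + 11*1/10
= 3

3


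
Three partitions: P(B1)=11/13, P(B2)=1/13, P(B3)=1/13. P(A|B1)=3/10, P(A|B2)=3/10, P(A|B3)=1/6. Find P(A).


P(A) = P(A|B1)P(B1) + P(A|B2)P(B2) + P(A|B3)P(B3)
= 3/10*11/13 + 3/10*1/13 + 1/6*1/13
= 33/130 + 3/130 + 1/78 = 113/390

113/390


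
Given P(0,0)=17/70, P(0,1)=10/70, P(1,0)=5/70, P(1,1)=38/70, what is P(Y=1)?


P(Y=1) = P(0,1)+P(1,1) = 10/70 + 38/70 = 48/70 = 24/35

24/35


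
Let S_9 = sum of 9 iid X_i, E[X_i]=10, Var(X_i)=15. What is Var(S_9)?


By independence, Var(S_n) = n*Var(X_1) = 9*15 = 135

135


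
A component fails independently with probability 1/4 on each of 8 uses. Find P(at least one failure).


P(at least one) = 1 - P(none)
P(none) = (1 - 1/4)^8 = (3/4)^8 = 6561/65536
P(at least one) = 1 - 6561/65536 = 58975/65536

58975/65536


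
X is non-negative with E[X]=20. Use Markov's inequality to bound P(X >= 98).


Markov: P(X >= a) <= E[X]/a
P(X >= 98) <= 20/98 = 10/49

10/49


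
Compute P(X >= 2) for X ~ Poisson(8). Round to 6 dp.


P(X>=2) = 1 - P(X<=1) = 1 - (e^(-8)*8^0/0! + e^(-8)*8^1/1!)
≈ 1 - (0.0003354626 + 0.0026837010)
= 1 - 0.0030191636 = 0.9969808364
≈ 0.996981

0.996981


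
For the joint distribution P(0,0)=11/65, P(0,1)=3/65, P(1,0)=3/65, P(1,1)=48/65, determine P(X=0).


P(X=0) = P(0,0)+P(0,1) = 11/65 + 3/65 = 14/65

14/65


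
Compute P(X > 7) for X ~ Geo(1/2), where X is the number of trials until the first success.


P(X > 7) = P(first 7 trials all fail) = (1-p)^7 = (1/2)^7 = 1/128

1/128


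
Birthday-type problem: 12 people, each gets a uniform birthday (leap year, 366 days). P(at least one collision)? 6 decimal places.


P(all different) = prod((366-i)/366 for i=0..11) = 0.833396
P(at least one match) = 1 - 0.833396 = 0.166604

0.166604


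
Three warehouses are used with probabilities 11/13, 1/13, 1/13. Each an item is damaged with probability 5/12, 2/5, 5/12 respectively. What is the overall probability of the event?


P(A) = P(A|B1)P(B1) + P(A|B2)P(B2) + P(A|B3)P(B3)
= 5/12*11/13 + 2/5*1/13 + 5/12*1/13
= 55/156 + 2/65 + 5/156 = 27/65

27/65


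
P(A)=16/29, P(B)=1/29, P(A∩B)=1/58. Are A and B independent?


P(A)*P(B) = 16/29*1/29 = 16/841
P(A∩B) = 1/58 != 16/841, so not independent

No, A and B are not independent


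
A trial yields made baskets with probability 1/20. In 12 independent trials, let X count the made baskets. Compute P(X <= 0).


P(X<=0) = P(X=0)
= 2213314919066161/4096000000000000
= 2213314919066161/4096000000000000

2213314919066161/4096000000000000


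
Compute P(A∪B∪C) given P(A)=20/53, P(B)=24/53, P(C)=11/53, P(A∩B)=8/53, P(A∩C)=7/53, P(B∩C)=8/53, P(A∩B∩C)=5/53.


P(A∪B∪C) = P(A)+P(B)+P(C) - P(AB)-P(AC)-P(BC) + P(ABC)
= 20/53+24/53+11/53 - 8/53-7/53-8/53 + 5/53
= 37/53

37/53


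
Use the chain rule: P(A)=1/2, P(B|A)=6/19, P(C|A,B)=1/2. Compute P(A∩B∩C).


P(A∩B∩C) = P(A) * P(B|A) * P(C|A∩B)
= 1/2 * 6/19 * 1/2
= 3/19 * 1/2 = 3/38

3/38


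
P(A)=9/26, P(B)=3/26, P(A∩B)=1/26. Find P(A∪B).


P(A∪B) = P(A) + P(B) - P(A∩B)
= 9/26 + 3/26 - 1/26 = 11/26

11/26


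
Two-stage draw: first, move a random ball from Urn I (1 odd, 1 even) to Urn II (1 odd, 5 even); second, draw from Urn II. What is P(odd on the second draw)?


P(transfer odd) = 1/2; P(transfer even) = 1/2
If odd transferred: Urn II has 2 odd of 7, so P(odd|odd moved) = 2/7
If even transferred: Urn II has 1 odd of 7, so P(odd|even moved) = 1/7
By total probability: P(odd) = 1/2*2/7 + 1/2*1/7 = 3/14

3/14


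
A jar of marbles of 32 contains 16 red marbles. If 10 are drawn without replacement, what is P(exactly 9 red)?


P(X=9) = C(16,9)*C(16,1) / C(32,10)
= 11440*16 / 64512240
= 183040/64512240 = 176/62031

176/62031


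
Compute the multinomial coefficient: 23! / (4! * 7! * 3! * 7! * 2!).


23! = 25852016738884976640000
Denominator: 4!=24 * 7!=5040 * 3!=6 * 7!=5040 * 2!=2
Coefficient = 25852016738884976640000 / 7315660800 = 3533791060800

3533791060800


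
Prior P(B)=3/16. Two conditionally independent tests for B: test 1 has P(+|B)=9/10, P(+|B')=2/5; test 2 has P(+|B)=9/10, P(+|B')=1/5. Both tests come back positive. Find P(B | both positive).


After test 1: P(+) = 9/10*3/16 + 2/5*13/16 = 79/160
P(B|+) = (27/160)/(79/160) = 27/79
After test 2 (use post1 as new prior): P(+) = 9/10*27/79 + 1/5*52/79 = 347/790
P(B|+,+) = (243/790)/(347/790) = 243/347

243/347


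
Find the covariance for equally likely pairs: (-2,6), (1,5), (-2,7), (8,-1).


E[X]=5/4, E[Y]=17/4, E[XY]=-29/4
Cov(X,Y) = E[XY] - E[X]E[Y] = -29/4 - 5/4*17/4 = -201/16

-201/16


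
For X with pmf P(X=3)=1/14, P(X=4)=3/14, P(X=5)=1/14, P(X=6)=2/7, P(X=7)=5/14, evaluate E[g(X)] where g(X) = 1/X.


E[1/X] = sum(g(x)*P(x))
= 1/3*1/14 + 1/4*3/14 + 1/5*1/14 + 1/6*2/7 + 1/7*5/14
= 373/1960

373/1960


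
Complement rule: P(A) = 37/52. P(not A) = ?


P(A') = 1 - P(A) = 1 - 37/52 = 15/52

15/52


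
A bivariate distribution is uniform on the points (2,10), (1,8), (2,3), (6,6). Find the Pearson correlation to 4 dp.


Cov(X,Y) = -1.0625, Var(X) = 3.6875, Var(Y) = 6.6875
rho = Cov/(sqrt(VarX)*sqrt(VarY)) = -0.2140

-0.2140


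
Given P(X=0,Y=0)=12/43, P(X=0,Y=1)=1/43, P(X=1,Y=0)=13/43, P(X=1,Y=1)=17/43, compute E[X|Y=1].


P(Y=1) = 18/43
E[X|Y=1] = (0*1 + 1*17)/18 = 17/18

17/18


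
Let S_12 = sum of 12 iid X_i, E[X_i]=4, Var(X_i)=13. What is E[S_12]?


E[S_n] = n*E[X_1] = 12*4 = 48

48


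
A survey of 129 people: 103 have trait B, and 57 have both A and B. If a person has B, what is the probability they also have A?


P(A|B) = P(A∩B)/P(B) = (57/129)/(103/129) = 57/103

57/103


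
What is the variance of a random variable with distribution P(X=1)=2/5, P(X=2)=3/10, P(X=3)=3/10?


E[X] = 19/10, E[X^2] = 43/10
Var(X) = E[X^2] - (E[X])^2 = 43/10 - (19/10)^2 = 69/100

69/100


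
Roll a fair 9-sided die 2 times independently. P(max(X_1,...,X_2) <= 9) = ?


P(max <= 9) = P(all X_i <= 9) = (P(X_1 <= 9))^2
= (9/9)^2 = 1^2 = 1

1


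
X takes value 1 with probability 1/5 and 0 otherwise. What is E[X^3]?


For Bernoulli: X in {0,1}
E[X^3] = 0^3*(1-1/5) + 1^3*1/5 = 1/5

1/5


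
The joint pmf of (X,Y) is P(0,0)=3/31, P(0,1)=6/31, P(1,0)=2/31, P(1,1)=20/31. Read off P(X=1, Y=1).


Read from table: P(X=1, Y=1) = 20/31

20/31


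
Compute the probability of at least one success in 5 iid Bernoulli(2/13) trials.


P(at least one) = 1 - P(none)
P(none) = (1 - 2/13)^5 = (11/13)^5 = 161051/371293
P(at least one) = 1 - 161051/371293 = 210242/371293

210242/371293


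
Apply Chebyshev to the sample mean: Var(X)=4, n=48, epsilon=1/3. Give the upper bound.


Var(Xbar) = Var(X)/n = 4/48
Chebyshev: P(|Xbar-mu| >= 1/3) <= Var(Xbar)/(1/3)^2 = (1/12)/(1/9) = 3/4

3/4


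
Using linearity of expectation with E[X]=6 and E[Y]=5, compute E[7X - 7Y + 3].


E[7X - 7Y + 3] = 7*E[X] - 7*E[Y] + 3
= (7)*(6) + (-7)*(5) + (3)
= 42 - 35 + 3 = 10

10


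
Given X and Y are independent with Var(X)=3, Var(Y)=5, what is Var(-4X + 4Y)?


Independence => Cov(X,Y)=0
Var(-4X + 4Y) = (-4)^2*Var(X) + 4^2*Var(Y)
= 16*3 + 16*5 = 128

128


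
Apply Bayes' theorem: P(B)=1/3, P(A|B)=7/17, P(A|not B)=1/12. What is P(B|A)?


P(A) = P(A|B)P(B) + P(A|B')P(B') = 7/17*1/3 + 1/12*2/3 = 59/306
P(B|A) = P(A|B)P(B)/P(A) = (7/51)/(59/306) = 42/59

42/59


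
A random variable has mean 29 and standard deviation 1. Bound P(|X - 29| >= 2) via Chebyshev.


k = 2/1 = 2
Chebyshev: P(|X-mu| >= k*sigma) <= 1/k^2 = 1/2^2 = 1/4

1/4


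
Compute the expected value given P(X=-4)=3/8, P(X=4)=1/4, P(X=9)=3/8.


E[X] = sum(x * P(x))
= -4*3/8 + 4*1/4 + 9*3/8
= 23/8

23/8


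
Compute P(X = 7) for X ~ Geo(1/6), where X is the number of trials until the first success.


P(X=7) = (1-p)^6 * p = (5/6)^6 * 1/6
= 15625/46656 * 1/6 = 15625/279936

15625/279936


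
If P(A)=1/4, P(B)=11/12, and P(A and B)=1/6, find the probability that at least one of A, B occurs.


P(A∪B) = P(A) + P(B) - P(A∩B)
= 1/4 + 11/12 - 1/6 = 1

1


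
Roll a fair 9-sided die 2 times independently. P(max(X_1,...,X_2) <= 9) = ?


P(max <= 9) = P(all X_i <= 9) = (P(X_1 <= 9))^2
= (9/9)^2 = 1^2 = 1

1


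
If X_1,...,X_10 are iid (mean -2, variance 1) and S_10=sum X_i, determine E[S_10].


E[S_n] = n*E[X_1] = 10*-2 = -20

-20


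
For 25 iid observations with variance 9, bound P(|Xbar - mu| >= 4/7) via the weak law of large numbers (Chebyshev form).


Var(Xbar) = Var(X)/n = 9/25
Chebyshev: P(|Xbar-mu| >= 4/7) <= Var(Xbar)/(4/7)^2 = (9/25)/(16/49) = 441/400
Bound exceeds 1, so trivial bound: 1

1


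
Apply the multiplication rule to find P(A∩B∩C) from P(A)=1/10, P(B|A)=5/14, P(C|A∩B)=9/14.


P(A∩B∩C) = P(A) * P(B|A) * P(C|A∩B)
= 1/10 * 5/14 * 9/14
= 1/28 * 9/14 = 9/392

9/392


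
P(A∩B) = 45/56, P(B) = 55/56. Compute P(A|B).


P(A|B) = P(A∩B)/P(B) = (45/56)/(55/56) = 45/55 = 9/11

9/11


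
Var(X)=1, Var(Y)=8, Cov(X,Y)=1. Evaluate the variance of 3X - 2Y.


Var(3X - 2Y) = 3^2*Var(X) + (-2)^2*Var(Y) + 2*3*(-2)*Cov(X,Y)
= 9*1 + 4*8 - 12*1
= 9 + 32 - 12 = 29

29


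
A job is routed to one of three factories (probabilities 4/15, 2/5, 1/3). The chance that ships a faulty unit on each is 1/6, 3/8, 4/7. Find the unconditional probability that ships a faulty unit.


P(A) = P(A|B1)P(B1) + P(A|B2)P(B2) + P(A|B3)P(B3)
= 1/6*4/15 + 3/8*2/5 + 4/7*1/3
= 2/45 + 3/20 + 4/21 = 97/252

97/252


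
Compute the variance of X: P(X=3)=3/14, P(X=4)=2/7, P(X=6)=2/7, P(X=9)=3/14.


E[X] = 38/7, E[X^2] = 239/7
Var(X) = E[X^2] - (E[X])^2 = 239/7 - (38/7)^2 = 229/49

229/49


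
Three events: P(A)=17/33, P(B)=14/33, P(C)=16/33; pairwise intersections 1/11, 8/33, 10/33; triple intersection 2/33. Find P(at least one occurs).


P(A∪B∪C) = P(A)+P(B)+P(C) - P(AB)-P(AC)-P(BC) + P(ABC)
= 17/33+14/33+16/33 - 1/11-8/33-10/33 + 2/33
= 28/33

28/33


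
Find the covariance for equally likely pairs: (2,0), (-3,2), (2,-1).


E[X]=1/3, E[Y]=1/3, E[XY]=-8/3
Cov(X,Y) = E[XY] - E[X]E[Y] = -8/3 - 1/3*1/3 = -25/9

-25/9


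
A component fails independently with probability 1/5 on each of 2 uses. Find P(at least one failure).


P(at least one) = 1 - P(none)
P(none) = (1 - 1/5)^2 = (4/5)^2 = 16/25
P(at least one) = 1 - 16/25 = 9/25

9/25


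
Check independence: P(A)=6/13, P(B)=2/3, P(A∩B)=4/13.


P(A)*P(B) = 6/13*2/3 = 4/13
P(A∩B) = 4/13, which equals P(A)P(B), so independent

Yes, A and B are independent


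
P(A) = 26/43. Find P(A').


P(A') = 1 - P(A) = 1 - 26/43 = 17/43

17/43


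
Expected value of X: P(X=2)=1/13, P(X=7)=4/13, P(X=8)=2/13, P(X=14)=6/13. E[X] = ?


E[X] = sum(x * P(x))
= 2*1/13 + 7*4/13 + 8*2/13 + 14*6/13
= 10

10


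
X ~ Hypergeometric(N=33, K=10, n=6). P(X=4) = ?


P(X=4) = C(10,4)*C(23,2) / C(33,6)
= 210*253 / 1107568
= 53130/1107568 = 345/7192

345/7192


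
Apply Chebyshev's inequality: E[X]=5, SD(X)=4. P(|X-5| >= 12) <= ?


k = 12/4 = 3
Chebyshev: P(|X-mu| >= k*sigma) <= 1/k^2 = 1/3^2 = 1/9

1/9


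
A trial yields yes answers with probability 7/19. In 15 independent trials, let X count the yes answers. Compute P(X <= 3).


P(X<=3) = P(X=0) + P(X=1) + P(X=2) + P(X=3)
= 15407021574586368/15181127029874798299 + 134811438777630720/15181127029874798299 + 550480041675325440/15181127029874798299 + 1391491216457072640/15181127029874798299
= 2092189718484615168/15181127029874798299

2092189718484615168/15181127029874798299


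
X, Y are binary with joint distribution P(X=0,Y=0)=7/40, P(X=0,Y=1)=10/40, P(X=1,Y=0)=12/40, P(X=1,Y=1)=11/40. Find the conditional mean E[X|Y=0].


P(Y=0) = 19/40
E[X|Y=0] = (0*7 + 1*12)/19 = 12/19

12/19


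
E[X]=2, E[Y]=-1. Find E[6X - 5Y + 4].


E[6X - 5Y + 4] = 6*E[X] - 5*E[Y] + 4
= (6)*(2) + (-5)*(-1) + (4)
= 12 + 5 + 4 = 21

21


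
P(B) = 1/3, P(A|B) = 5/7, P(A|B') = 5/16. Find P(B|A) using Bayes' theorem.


P(A) = P(A|B)P(B) + P(A|B')P(B') = 5/7*1/3 + 5/16*2/3 = 25/56
P(B|A) = P(A|B)P(B)/P(A) = (5/21)/(25/56) = 8/15

8/15


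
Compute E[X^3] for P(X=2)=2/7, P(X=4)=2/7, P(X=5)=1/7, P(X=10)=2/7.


E[X^3] = sum(g(x)*P(x))
= 8*2/7 + 64*2/7 + 125*1/7 + 1000*2/7
= 2269/7

2269/7


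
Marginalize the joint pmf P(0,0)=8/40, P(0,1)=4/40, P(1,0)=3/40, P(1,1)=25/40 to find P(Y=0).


P(Y=0) = P(0,0)+P(1,0) = 8/40 + 3/40 = 11/40

11/40


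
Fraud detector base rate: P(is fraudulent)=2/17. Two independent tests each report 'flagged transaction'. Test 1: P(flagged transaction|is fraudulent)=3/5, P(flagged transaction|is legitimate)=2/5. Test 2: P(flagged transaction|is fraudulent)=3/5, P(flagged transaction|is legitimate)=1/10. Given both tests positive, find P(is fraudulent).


After test 1: P(+) = 3/5*2/17 + 2/5*15/17 = 36/85
P(B|+) = (6/85)/(36/85) = 1/6
After test 2 (use post1 as new prior): P(+) = 3/5*1/6 + 1/10*5/6 = 11/60
P(B|+,+) = (1/10)/(11/60) = 6/11

6/11


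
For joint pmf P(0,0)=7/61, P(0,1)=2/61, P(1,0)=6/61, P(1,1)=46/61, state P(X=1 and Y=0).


Read from table: P(X=1, Y=0) = 6/61

6/61


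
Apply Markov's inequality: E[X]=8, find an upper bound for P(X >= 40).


Markov: P(X >= a) <= E[X]/a
P(X >= 40) <= 8/40 = 1/5

1/5


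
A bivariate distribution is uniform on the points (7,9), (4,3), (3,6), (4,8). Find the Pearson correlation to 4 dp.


Cov(X,Y) = 2.0000, Var(X) = 2.2500, Var(Y) = 5.2500
rho = Cov/(sqrt(VarX)*sqrt(VarY)) = 0.5819

0.5819


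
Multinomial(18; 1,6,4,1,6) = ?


18! = 6402373705728000
Denominator: 1!=1 * 6!=720 * 4!=24 * 1!=1 * 6!=720
Coefficient = 6402373705728000 / 12441600 = 514594080

514594080


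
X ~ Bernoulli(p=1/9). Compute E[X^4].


For Bernoulli: X in {0,1}
E[X^4] = 0^4*(1-1/9) + 1^4*1/9 = 1/9

1/9


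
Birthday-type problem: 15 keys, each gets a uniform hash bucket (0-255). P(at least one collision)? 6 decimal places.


P(all different) = prod((256-i)/256 for i=0..14) = 0.658279
P(at least one match) = 1 - 0.658279 = 0.341721

0.341721


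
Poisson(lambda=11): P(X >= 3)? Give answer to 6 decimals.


P(X>=3) = 1 - P(X<=2) = 1 - (e^(-11)*11^0/0! + e^(-11)*11^1/1! + e^(-11)*11^2/2!)
≈ 1 - (0.0000167017 + 0.0001837187 + 0.0010104529)
= 1 - 0.0012108733 = 0.9987891267
≈ 0.998789

0.998789


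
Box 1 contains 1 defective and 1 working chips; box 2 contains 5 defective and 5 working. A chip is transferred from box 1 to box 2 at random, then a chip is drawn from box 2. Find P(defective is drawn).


P(transfer defective) = 1/2; P(transfer working) = 1/2
If defective transferred: Urn II has 6 defective of 11, so P(defective|defective moved) = 6/11
If working transferred: Urn II has 5 defective of 11, so P(defective|working moved) = 5/11
By total probability: P(defective) = 1/2*6/11 + 1/2*5/11 = 1/2

1/2


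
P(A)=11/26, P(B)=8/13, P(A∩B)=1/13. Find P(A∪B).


P(A∪B) = P(A) + P(B) - P(A∩B)
= 11/26 + 8/13 - 1/13 = 25/26

25/26


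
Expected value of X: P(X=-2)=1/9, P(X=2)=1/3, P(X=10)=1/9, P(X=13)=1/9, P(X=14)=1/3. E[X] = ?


E[X] = sum(x * P(x))
= -2*1/9 + 2*1/3 + 10*1/9 + 13*1/9 + 14*1/3
= 23/3

23/3


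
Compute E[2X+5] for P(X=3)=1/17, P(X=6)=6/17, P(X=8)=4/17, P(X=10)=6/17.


E[2X+5] = sum(g(x)*P(x))
= 11*1/17 + 17*6/17 + 21*4/17 + 25*6/17
= 347/17

347/17


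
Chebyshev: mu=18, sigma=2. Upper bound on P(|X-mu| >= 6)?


k = 6/2 = 3
Chebyshev: P(|X-mu| >= k*sigma) <= 1/k^2 = 1/3^2 = 1/9

1/9


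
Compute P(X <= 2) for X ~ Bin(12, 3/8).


P(X<=2) = P(X=0) + P(X=1) + P(X=2)
= 244140625/68719476736 + 439453125/17179869184 + 2900390625/34359738368
= 7802734375/68719476736

7802734375/68719476736


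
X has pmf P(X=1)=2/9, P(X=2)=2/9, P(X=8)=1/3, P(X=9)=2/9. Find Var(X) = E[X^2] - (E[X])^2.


E[X] = 16/3, E[X^2] = 364/9
Var(X) = E[X^2] - (E[X])^2 = 364/9 - (16/3)^2 = 12

12


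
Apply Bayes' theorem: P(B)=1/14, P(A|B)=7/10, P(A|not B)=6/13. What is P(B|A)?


P(A) = P(A|B)P(B) + P(A|B')P(B') = 7/10*1/14 + 6/13*13/14 = 67/140
P(B|A) = P(A|B)P(B)/P(A) = (1/20)/(67/140) = 7/67

7/67


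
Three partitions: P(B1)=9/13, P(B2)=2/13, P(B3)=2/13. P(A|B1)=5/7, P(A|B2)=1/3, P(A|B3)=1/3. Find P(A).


P(A) = P(A|B1)P(B1) + P(A|B2)P(B2) + P(A|B3)P(B3)
= 5/7*9/13 + 1/3*2/13 + 1/3*2/13
= 45/91 + 2/39 + 2/39 = 163/273

163/273


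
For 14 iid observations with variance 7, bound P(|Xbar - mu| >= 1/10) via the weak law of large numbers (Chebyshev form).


Var(Xbar) = Var(X)/n = 7/14
Chebyshev: P(|Xbar-mu| >= 1/10) <= Var(Xbar)/(1/10)^2 = (1/2)/(1/100) = 50
Bound exceeds 1, so trivial bound: 1

1


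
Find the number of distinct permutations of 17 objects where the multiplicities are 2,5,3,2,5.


17! = 355687428096000
Denominator: 2!=2 * 5!=120 * 3!=6 * 2!=2 * 5!=120
Coefficient = 355687428096000 / 345600 = 1029188160

1029188160


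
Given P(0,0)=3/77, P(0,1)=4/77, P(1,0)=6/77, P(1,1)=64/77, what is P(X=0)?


P(X=0) = P(0,0)+P(0,1) = 3/77 + 4/77 = 7/77 = 1/11

1/11


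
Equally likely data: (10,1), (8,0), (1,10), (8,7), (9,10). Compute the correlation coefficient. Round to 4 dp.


Cov(X,Y) = -7.1200, Var(X) = 10.1600, Var(Y) = 18.6400
rho = Cov/(sqrt(VarX)*sqrt(VarY)) = -0.5174

-0.5174


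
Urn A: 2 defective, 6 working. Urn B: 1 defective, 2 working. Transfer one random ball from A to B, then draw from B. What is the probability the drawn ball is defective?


P(transfer defective) = 2/8 = 1/4; P(transfer working) = 3/4
If defective transferred: Urn II has 2 defective of 4, so P(defective|defective moved) = 1/2
If working transferred: Urn II has 1 defective of 4, so P(defective|working moved) = 1/4
By total probability: P(defective) = 1/4*1/2 + 3/4*1/4 = 5/16

5/16


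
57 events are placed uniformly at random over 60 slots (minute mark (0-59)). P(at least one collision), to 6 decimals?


P(all different) = prod((60-i)/60 for i=0..56) = 0.000000
P(at least one match) = 1 - 0.000000 = 1.000000

1.000000


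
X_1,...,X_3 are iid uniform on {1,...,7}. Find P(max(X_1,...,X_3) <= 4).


P(max <= 4) = P(all X_i <= 4) = (P(X_1 <= 4))^3
= (4/7)^3 = 64/343

64/343


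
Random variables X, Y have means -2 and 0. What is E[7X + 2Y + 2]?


E[7X + 2Y + 2] = 7*E[X] + 2*E[Y] + 2
= (7)*(-2) + (2)*(0) + (2)
= -14 + 0 + 2 = -12

-12


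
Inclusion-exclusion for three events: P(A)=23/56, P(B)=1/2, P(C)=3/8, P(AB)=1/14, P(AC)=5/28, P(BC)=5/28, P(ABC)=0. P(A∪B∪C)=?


P(A∪B∪C) = P(A)+P(B)+P(C) - P(AB)-P(AC)-P(BC) + P(ABC)
= 23/56+1/2+3/8 - 1/14-5/28-5/28 + 0
= 6/7

6/7


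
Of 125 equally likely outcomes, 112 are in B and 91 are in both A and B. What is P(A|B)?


P(A|B) = P(A∩B)/P(B) = (91/125)/(112/125) = 91/112 = 13/16

13/16


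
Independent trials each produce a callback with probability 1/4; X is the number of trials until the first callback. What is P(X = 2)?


P(X=2) = (1-p)^1 * p = (3/4)^1 * 1/4
= 3/4 * 1/4 = 3/16

3/16


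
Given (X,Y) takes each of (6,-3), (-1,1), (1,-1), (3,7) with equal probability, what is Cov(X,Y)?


E[X]=9/4, E[Y]=1, E[XY]=1/4
Cov(X,Y) = E[XY] - E[X]E[Y] = 1/4 - 9/4*1 = -2

-2


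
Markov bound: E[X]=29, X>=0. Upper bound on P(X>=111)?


Markov: P(X >= a) <= E[X]/a
P(X >= 111) <= 29/111

29/111
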